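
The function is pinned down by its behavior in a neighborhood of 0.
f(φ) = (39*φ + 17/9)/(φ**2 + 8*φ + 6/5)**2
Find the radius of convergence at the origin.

The radius of convergence is 4 - (1/5)*sqrt(370).

Denominator factor (φ**2 + 8*φ + 6/5)^2: discriminant 296/5, real irrational roots -4 + (1/5)*sqrt(370) and -4 - (1/5)*sqrt(370); poles of order 2, moduli 4 - (1/5)*sqrt(370) and 4 + (1/5)*sqrt(370).
The radius of convergence is the smallest modulus among the singular points: 4 - (1/5)*sqrt(370).


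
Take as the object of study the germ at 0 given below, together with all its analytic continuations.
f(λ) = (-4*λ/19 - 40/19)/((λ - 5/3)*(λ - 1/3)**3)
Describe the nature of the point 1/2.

Denominator factors: λ - 1/3 = 1/6 at λ = 1/2; λ - 5/3 = -7/6 at λ = 1/2 — none vanishes.
So the germ continues analytically to 1/2.

The point is a regular point.


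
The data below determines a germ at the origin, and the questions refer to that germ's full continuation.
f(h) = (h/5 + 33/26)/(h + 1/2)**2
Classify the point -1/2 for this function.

The point is a pole of order 2.

The denominator factor h + 1/2 vanishes at -1/2 and appears to the power 2; the numerator there equals 76/65, nonzero, and no other factor vanishes.
Hence a pole whose order is the multiplicity, 2.


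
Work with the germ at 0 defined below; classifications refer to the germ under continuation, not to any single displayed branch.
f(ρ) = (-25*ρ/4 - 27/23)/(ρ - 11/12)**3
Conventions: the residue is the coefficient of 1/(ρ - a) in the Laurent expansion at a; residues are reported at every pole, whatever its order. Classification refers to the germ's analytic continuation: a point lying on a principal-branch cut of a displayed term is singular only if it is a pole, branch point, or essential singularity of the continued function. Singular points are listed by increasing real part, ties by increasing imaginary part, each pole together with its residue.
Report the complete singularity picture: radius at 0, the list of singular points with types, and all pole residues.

Denominator factor (ρ - 11/12)^3: pole of order 3 at 11/12, modulus 11/12.
The radius of convergence is the smallest modulus among the singular points: 11/12.
At the order-3 pole 11/12 set g(ρ) = (ρ - (11/12))^3*f(ρ) = -25*ρ/4 - 27/23.
Order-3 pole: residue = g''(a)/2; g''(11/12) = 0, so the residue is 0.

Radius of convergence at 0: 11/12.
At 11/12: a pole of order 3; residue 0.


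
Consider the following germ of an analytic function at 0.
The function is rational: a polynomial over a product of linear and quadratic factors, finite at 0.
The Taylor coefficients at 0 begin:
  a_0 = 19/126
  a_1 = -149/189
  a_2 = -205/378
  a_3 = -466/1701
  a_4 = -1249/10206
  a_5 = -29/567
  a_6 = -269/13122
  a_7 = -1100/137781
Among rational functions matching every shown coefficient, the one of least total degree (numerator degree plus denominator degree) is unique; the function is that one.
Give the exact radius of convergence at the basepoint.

The radius of convergence is 3.

No rational of total degree below 3 reproduces all 8 coefficients; solving the [1/2] Pade equations on them gives f(ζ) = (19/14 - 8*ζ)/(ζ - 3)**2, whose expansion matches every shown term.
Denominator factor (ζ - 3)^2: pole of order 2 at 3, modulus 3.
The radius of convergence is the smallest modulus among the singular points: 3.


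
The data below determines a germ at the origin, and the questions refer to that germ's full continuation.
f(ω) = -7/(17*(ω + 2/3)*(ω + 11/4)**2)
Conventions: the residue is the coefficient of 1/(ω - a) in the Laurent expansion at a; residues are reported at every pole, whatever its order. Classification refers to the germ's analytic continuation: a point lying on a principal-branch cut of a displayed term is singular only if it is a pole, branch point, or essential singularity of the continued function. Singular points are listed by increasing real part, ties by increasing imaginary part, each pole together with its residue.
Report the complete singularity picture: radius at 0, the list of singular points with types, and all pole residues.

Radius of convergence at 0: 2/3.
At -11/4: a pole of order 2; residue 1008/10625.
At -2/3: a pole of order 1; residue -1008/10625.

Denominator factor (ω + 2/3): pole of order 1 at -2/3, modulus 2/3.
Denominator factor (ω + 11/4)^2: pole of order 2 at -11/4, modulus 11/4.
The radius of convergence is the smallest modulus among the singular points: 2/3.
At the order-2 pole -11/4 set g(ω) = (ω - (-11/4))^2*f(ω) = -7/(17*(ω + 2/3)).
Order-2 pole: residue = g'(a); g'(-11/4) = 1008/10625, so the residue is 1008/10625.
At the order-1 pole -2/3 set g(ω) = (ω - (-2/3))*f(ω) = -7/(17*(ω + 11/4)**2).
Simple pole: residue = g(a) at a = -2/3, which is -1008/10625.
List the singular points by increasing real part (a conjugate pair: the negative imaginary part first).


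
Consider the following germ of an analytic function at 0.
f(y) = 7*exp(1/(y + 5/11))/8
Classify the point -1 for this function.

The point is a regular point.

There is no denominator, hence no pole anywhere.
The essential point of exp(1/(y - (-5/11))) is -5/11, not -1.
So the germ continues analytically to -1.


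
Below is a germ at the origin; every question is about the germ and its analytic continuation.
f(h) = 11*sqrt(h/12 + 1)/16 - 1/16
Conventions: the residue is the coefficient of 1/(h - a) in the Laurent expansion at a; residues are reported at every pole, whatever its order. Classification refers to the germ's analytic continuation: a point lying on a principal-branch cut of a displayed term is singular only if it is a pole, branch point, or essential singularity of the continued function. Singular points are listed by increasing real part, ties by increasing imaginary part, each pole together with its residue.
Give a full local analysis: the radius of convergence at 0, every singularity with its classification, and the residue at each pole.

Branch term (11/16)*sqrt(1 - h/(-12)): its argument vanishes at h = -12, a square-root branch point, modulus 12.
The radius of convergence is the smallest modulus among the singular points: 12.

Radius of convergence at 0: 12.
At -12: an algebraic (square-root) branch point.


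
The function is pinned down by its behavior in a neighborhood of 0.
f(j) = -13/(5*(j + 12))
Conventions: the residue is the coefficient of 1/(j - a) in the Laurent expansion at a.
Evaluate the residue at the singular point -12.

At the order-1 pole -12 set g(j) = (j - (-12))*f(j) = -13/5.
Simple pole: residue = g(a) at a = -12, which is -13/5.

The residue is -13/5.


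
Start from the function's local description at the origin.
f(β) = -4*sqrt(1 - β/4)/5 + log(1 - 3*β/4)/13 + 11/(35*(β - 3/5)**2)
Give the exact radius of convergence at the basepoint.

Denominator factor (β - 3/5)^2: pole of order 2 at 3/5, modulus 3/5.
Branch term (-4/5)*sqrt(1 - β/(4)): its argument vanishes at β = 4, a square-root branch point, modulus 4.
Branch term (1/13)*log(1 - β/(4/3)): its argument vanishes at β = 4/3, a logarithmic branch point, modulus 4/3.
The radius of convergence is the smallest modulus among the singular points: 3/5.

The radius of convergence is 3/5.


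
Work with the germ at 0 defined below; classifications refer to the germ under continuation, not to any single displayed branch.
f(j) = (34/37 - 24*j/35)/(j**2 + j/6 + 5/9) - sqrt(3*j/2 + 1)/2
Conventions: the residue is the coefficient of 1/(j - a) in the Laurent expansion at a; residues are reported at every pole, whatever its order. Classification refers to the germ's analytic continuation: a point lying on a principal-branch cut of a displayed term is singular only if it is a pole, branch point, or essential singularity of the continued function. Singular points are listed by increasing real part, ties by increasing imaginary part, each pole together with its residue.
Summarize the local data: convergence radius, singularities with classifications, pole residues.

Denominator factor (j**2 + j/6 + 5/9): discriminant -79/36, complex-conjugate roots (-1/12) + ((1/12)*sqrt(79))*i and (-1/12) - ((1/12)*sqrt(79))*i; poles of order 1, moduli (1/3)*sqrt(5) and (1/3)*sqrt(5).
Branch term (-1/2)*sqrt(1 - j/(-2/3)): its argument vanishes at j = -2/3, a square-root branch point, modulus 2/3.
The radius of convergence is the smallest modulus among the singular points: 2/3.
The branch term is analytic at (-1/12) - ((1/12)*sqrt(79))*i and contributes nothing to the residue; only the rational part matters.
The factor j**2 + j/6 + 5/9 splits as (j - a)(j - a') with a = (-1/12) - ((1/12)*sqrt(79))*i, a' = (-1/12) + ((1/12)*sqrt(79))*i. At the order-1 pole a set g(j) = (j - a)*(rational part) = [34/37 - 24*j/35] / (j - a').
Simple pole: residue = g(a) at a = (-1/12) - ((1/12)*sqrt(79))*i, which is (-12/35) + ((96/1295)*sqrt(79))*i.
The branch term is analytic at (-1/12) + ((1/12)*sqrt(79))*i and contributes nothing to the residue; only the rational part matters.
The factor j**2 + j/6 + 5/9 splits as (j - a)(j - a') with a = (-1/12) + ((1/12)*sqrt(79))*i, a' = (-1/12) - ((1/12)*sqrt(79))*i. At the order-1 pole a set g(j) = (j - a)*(rational part) = [34/37 - 24*j/35] / (j - a').
Simple pole: residue = g(a) at a = (-1/12) + ((1/12)*sqrt(79))*i, which is (-12/35) - ((96/1295)*sqrt(79))*i.
List the singular points by increasing real part (a conjugate pair: the negative imaginary part first).

Radius of convergence at 0: 2/3.
At -2/3: an algebraic (square-root) branch point.
At (-1/12) - ((1/12)*sqrt(79))*i: a pole of order 1; residue (-12/35) + ((96/1295)*sqrt(79))*i.
At (-1/12) + ((1/12)*sqrt(79))*i: a pole of order 1; residue (-12/35) - ((96/1295)*sqrt(79))*i.


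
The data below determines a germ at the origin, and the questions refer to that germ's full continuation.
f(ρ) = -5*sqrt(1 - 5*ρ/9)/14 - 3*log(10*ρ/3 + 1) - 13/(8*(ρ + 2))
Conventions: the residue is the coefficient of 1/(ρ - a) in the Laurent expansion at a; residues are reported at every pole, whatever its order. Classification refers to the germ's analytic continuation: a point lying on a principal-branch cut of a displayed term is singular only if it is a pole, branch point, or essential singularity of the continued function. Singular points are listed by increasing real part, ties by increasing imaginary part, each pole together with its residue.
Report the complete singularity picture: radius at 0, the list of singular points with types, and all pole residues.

Denominator factor (ρ + 2): pole of order 1 at -2, modulus 2.
Branch term (-3)*log(1 - ρ/(-3/10)): its argument vanishes at ρ = -3/10, a logarithmic branch point, modulus 3/10.
Branch term (-5/14)*sqrt(1 - ρ/(9/5)): its argument vanishes at ρ = 9/5, a square-root branch point, modulus 9/5.
The radius of convergence is the smallest modulus among the singular points: 3/10.
The branch terms are analytic at -2 and contribute nothing to the residue; only the rational part matters.
At the order-1 pole -2 set g(ρ) = (ρ - (-2))*(rational part) = -13/8.
Simple pole: residue = g(a) at a = -2, which is -13/8.
List the singular points by increasing real part (a conjugate pair: the negative imaginary part first).

Radius of convergence at 0: 3/10.
At -2: a pole of order 1; residue -13/8.
At -3/10: a logarithmic branch point.
At 9/5: an algebraic (square-root) branch point.


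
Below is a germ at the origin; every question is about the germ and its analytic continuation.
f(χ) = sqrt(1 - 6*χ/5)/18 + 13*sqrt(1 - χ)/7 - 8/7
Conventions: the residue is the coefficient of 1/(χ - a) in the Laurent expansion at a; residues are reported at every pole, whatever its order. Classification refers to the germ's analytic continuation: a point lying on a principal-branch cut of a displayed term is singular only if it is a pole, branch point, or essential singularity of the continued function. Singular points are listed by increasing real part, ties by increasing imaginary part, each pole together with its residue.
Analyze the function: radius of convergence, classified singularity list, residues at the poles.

Branch term (1/18)*sqrt(1 - χ/(5/6)): its argument vanishes at χ = 5/6, a square-root branch point, modulus 5/6.
Branch term (13/7)*sqrt(1 - χ/(1)): its argument vanishes at χ = 1, a square-root branch point, modulus 1.
The radius of convergence is the smallest modulus among the singular points: 5/6.
List the singular points by increasing real part (a conjugate pair: the negative imaginary part first).

Radius of convergence at 0: 5/6.
At 5/6: an algebraic (square-root) branch point.
At 1: an algebraic (square-root) branch point.


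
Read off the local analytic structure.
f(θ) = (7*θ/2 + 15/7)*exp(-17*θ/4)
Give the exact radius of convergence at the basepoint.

The factor exp(-17*θ/4) is entire and contributes no finite singular point.
The polynomial part has no poles.
No finite singular points: the Taylor series at 0 converges everywhere.

The radius of convergence is infinite.


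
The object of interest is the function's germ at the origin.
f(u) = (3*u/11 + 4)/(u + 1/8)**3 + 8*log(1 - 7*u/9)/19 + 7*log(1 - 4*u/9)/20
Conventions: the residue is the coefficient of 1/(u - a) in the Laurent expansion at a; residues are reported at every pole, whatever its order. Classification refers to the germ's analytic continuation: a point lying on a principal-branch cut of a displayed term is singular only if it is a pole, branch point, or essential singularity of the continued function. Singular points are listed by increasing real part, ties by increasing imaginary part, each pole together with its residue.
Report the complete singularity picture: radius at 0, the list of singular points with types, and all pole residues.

Radius of convergence at 0: 1/8.
At -1/8: a pole of order 3; residue 0.
At 9/7: a logarithmic branch point.
At 9/4: a logarithmic branch point.

Denominator factor (u + 1/8)^3: pole of order 3 at -1/8, modulus 1/8.
Branch term (8/19)*log(1 - u/(9/7)): its argument vanishes at u = 9/7, a logarithmic branch point, modulus 9/7.
Branch term (7/20)*log(1 - u/(9/4)): its argument vanishes at u = 9/4, a logarithmic branch point, modulus 9/4.
The radius of convergence is the smallest modulus among the singular points: 1/8.
The branch terms are analytic at -1/8 and contribute nothing to the residue; only the rational part matters.
At the order-3 pole -1/8 set g(u) = (u - (-1/8))^3*(rational part) = 3*u/11 + 4.
Order-3 pole: residue = g''(a)/2; g''(-1/8) = 0, so the residue is 0.
List the singular points by increasing real part (a conjugate pair: the negative imaginary part first).


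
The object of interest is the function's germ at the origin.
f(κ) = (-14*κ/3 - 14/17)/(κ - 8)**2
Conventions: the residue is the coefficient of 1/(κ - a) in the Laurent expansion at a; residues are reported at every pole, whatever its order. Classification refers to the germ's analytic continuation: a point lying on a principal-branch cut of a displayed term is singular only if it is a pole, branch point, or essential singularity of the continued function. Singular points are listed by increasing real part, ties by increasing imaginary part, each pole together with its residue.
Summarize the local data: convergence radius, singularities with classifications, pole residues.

Denominator factor (κ - 8)^2: pole of order 2 at 8, modulus 8.
The radius of convergence is the smallest modulus among the singular points: 8.
At the order-2 pole 8 set g(κ) = (κ - (8))^2*f(κ) = -14*κ/3 - 14/17.
Order-2 pole: residue = g'(a); g'(8) = -14/3, so the residue is -14/3.

Radius of convergence at 0: 8.
At 8: a pole of order 2; residue -14/3.


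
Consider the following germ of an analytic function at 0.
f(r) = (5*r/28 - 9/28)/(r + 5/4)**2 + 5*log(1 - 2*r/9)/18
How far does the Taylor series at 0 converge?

Denominator factor (r + 5/4)^2: pole of order 2 at -5/4, modulus 5/4.
Branch term (5/18)*log(1 - r/(9/2)): its argument vanishes at r = 9/2, a logarithmic branch point, modulus 9/2.
The radius of convergence is the smallest modulus among the singular points: 5/4.

The radius of convergence is 5/4.


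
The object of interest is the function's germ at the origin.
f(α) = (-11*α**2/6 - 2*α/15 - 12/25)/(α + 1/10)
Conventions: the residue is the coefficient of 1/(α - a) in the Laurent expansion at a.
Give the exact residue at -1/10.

The residue is -97/200.

At the order-1 pole -1/10 set g(α) = (α - (-1/10))*f(α) = -11*α**2/6 - 2*α/15 - 12/25.
Simple pole: residue = g(a) at a = -1/10, which is -97/200.


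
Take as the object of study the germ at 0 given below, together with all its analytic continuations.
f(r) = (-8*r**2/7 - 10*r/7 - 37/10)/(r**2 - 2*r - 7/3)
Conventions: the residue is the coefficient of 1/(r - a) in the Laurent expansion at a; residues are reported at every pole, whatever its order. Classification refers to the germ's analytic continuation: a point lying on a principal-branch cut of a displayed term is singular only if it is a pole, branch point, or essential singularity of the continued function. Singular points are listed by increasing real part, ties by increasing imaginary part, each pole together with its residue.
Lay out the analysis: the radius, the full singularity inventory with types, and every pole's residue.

Radius of convergence at 0: -1 + (1/3)*sqrt(30).
At 1 - (1/3)*sqrt(30): a pole of order 1; residue -13/7 + (2117/4200)*sqrt(30).
At 1 + (1/3)*sqrt(30): a pole of order 1; residue -13/7 - (2117/4200)*sqrt(30).

Denominator factor (r**2 - 2*r - 7/3): discriminant 40/3, real irrational roots 1 + (1/3)*sqrt(30) and 1 - (1/3)*sqrt(30); poles of order 1, moduli 1 + (1/3)*sqrt(30) and -1 + (1/3)*sqrt(30).
The radius of convergence is the smallest modulus among the singular points: -1 + (1/3)*sqrt(30).
The factor r**2 - 2*r - 7/3 splits as (r - a)(r - a') with a = 1 - (1/3)*sqrt(30), a' = 1 + (1/3)*sqrt(30). At the order-1 pole a set g(r) = (r - a)*f(r) = [-8*r**2/7 - 10*r/7 - 37/10] / (r - a').
Simple pole: residue = g(a) at a = 1 - (1/3)*sqrt(30), which is -13/7 + (2117/4200)*sqrt(30).
The factor r**2 - 2*r - 7/3 splits as (r - a)(r - a') with a = 1 + (1/3)*sqrt(30), a' = 1 - (1/3)*sqrt(30). At the order-1 pole a set g(r) = (r - a)*f(r) = [-8*r**2/7 - 10*r/7 - 37/10] / (r - a').
Simple pole: residue = g(a) at a = 1 + (1/3)*sqrt(30), which is -13/7 - (2117/4200)*sqrt(30).
List the singular points by increasing real part (a conjugate pair: the negative imaginary part first).


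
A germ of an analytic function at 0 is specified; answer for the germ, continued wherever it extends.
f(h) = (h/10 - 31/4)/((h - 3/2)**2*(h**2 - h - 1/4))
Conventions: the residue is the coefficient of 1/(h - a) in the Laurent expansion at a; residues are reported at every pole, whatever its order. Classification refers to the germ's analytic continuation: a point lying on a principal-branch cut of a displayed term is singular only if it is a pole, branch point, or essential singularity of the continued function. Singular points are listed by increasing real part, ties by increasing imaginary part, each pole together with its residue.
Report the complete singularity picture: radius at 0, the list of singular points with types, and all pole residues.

Radius of convergence at 0: -1/2 + (1/2)*sqrt(2).
At 1/2 - (1/2)*sqrt(2): a pole of order 1; residue -61/2 + (229/10)*sqrt(2).
At 1/2 + (1/2)*sqrt(2): a pole of order 1; residue -61/2 - (229/10)*sqrt(2).
At 3/2: a pole of order 2; residue 61.

Denominator factor (h**2 - h - 1/4): discriminant 2, real irrational roots 1/2 + (1/2)*sqrt(2) and 1/2 - (1/2)*sqrt(2); poles of order 1, moduli 1/2 + (1/2)*sqrt(2) and -1/2 + (1/2)*sqrt(2).
Denominator factor (h - 3/2)^2: pole of order 2 at 3/2, modulus 3/2.
The radius of convergence is the smallest modulus among the singular points: -1/2 + (1/2)*sqrt(2).
The factor h**2 - h - 1/4 splits as (h - a)(h - a') with a = 1/2 - (1/2)*sqrt(2), a' = 1/2 + (1/2)*sqrt(2). At the order-1 pole a set g(h) = (h - a)*f(h) = [(h/10 - 31/4)/(h - 3/2)**2] / (h - a').
Simple pole: residue = g(a) at a = 1/2 - (1/2)*sqrt(2), which is -61/2 + (229/10)*sqrt(2).
The factor h**2 - h - 1/4 splits as (h - a)(h - a') with a = 1/2 + (1/2)*sqrt(2), a' = 1/2 - (1/2)*sqrt(2). At the order-1 pole a set g(h) = (h - a)*f(h) = [(h/10 - 31/4)/(h - 3/2)**2] / (h - a').
Simple pole: residue = g(a) at a = 1/2 + (1/2)*sqrt(2), which is -61/2 - (229/10)*sqrt(2).
At the order-2 pole 3/2 set g(h) = (h - (3/2))^2*f(h) = (h/10 - 31/4)/(h**2 - h - 1/4).
Order-2 pole: residue = g'(a); g'(3/2) = 61, so the residue is 61.
List the singular points by increasing real part (a conjugate pair: the negative imaginary part first).


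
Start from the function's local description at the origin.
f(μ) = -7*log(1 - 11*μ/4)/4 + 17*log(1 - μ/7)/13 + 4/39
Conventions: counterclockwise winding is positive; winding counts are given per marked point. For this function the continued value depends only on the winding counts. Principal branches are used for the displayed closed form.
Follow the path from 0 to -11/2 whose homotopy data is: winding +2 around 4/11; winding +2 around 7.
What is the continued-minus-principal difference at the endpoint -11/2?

The rational part is single-valued and drops out of the difference; each branch term changes only by its own monodromy.
(17/13)*log(1 - μ/(7)): each positive loop around 7 adds 2*pi*i to the log, so winding +2 contributes (17/13)*(2)*2*pi*i = (68/13)*pi*i.
(-7/4)*log(1 - μ/(4/11)): each positive loop around 4/11 adds 2*pi*i to the log, so winding +2 contributes (-7/4)*(2)*2*pi*i = -(7)*pi*i.
Summing the contributions at μ = -11/2 gives -(23/13)*pi*i.

Continued minus principal equals -(23/13)*pi*i.


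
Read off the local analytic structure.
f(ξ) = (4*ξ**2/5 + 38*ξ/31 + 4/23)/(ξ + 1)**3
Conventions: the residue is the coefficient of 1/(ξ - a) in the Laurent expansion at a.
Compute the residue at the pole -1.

The residue is 4/5.

At the order-3 pole -1 set g(ξ) = (ξ - (-1))^3*f(ξ) = 4*ξ**2/5 + 38*ξ/31 + 4/23.
Order-3 pole: residue = g''(a)/2; g''(-1) = 8/5, so the residue is 4/5.


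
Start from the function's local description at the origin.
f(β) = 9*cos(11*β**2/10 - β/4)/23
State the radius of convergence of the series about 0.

The factor cos(11*β**2/10 - β/4) is entire and contributes no finite singular point.
The polynomial part has no poles.
No finite singular points: the Taylor series at 0 converges everywhere.

The radius of convergence is infinite.


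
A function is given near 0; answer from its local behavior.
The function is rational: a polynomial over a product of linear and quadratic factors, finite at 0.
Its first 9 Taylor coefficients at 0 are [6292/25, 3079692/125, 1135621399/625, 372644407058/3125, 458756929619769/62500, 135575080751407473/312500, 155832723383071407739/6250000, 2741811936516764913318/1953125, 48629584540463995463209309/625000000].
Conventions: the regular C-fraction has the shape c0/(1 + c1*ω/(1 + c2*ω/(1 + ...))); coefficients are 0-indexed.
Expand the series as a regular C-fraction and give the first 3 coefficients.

The regular C-fraction coefficients are [6292/25, -6363/65, 439363819/18198180].


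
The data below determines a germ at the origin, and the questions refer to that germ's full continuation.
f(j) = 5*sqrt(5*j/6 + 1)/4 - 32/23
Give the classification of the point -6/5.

The term (5/4)*sqrt(1 - j/(-6/5)) has argument 1 - -6/5/(-6/5) = 0 at -6/5: a square-root (algebraic, two-sheeted) branch point; the remaining terms are analytic or single-valued there.

The point is an algebraic (square-root) branch point.


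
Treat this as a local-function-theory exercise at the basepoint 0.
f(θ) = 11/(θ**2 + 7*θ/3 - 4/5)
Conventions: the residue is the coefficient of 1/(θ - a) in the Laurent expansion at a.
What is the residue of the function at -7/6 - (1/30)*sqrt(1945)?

The residue is -(33/389)*sqrt(1945).

The factor θ**2 + 7*θ/3 - 4/5 splits as (θ - a)(θ - a') with a = -7/6 - (1/30)*sqrt(1945), a' = -7/6 + (1/30)*sqrt(1945). At the order-1 pole a set g(θ) = (θ - a)*f(θ) = [11] / (θ - a').
Simple pole: residue = g(a) at a = -7/6 - (1/30)*sqrt(1945), which is -(33/389)*sqrt(1945).


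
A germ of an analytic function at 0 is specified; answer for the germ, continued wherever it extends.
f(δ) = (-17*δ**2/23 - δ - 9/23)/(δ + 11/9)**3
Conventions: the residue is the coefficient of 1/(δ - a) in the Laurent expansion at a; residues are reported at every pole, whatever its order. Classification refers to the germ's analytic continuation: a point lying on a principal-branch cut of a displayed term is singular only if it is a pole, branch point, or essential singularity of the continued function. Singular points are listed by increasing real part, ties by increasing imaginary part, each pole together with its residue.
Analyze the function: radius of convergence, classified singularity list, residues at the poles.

Denominator factor (δ + 11/9)^3: pole of order 3 at -11/9, modulus 11/9.
The radius of convergence is the smallest modulus among the singular points: 11/9.
At the order-3 pole -11/9 set g(δ) = (δ - (-11/9))^3*f(δ) = -17*δ**2/23 - δ - 9/23.
Order-3 pole: residue = g''(a)/2; g''(-11/9) = -34/23, so the residue is -17/23.

Radius of convergence at 0: 11/9.
At -11/9: a pole of order 3; residue -17/23.


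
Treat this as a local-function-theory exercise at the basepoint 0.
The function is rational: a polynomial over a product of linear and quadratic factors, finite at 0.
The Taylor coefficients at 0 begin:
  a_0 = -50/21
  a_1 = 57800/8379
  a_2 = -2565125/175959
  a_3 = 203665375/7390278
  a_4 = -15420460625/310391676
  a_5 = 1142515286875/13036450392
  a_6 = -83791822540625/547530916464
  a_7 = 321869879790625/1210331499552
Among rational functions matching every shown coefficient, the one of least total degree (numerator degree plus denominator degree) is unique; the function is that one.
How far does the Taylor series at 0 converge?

No rational of total degree below 4 reproduces all 8 coefficients; solving the [1/3] Pade equations on them gives f(β) = (-6*β/19 - 4)/((β + 6/5)*(β**2 + 3*β + 7/5)), whose expansion matches every shown term.
Denominator factor (β**2 + 3*β + 7/5): discriminant 17/5, real irrational roots -3/2 + (1/10)*sqrt(85) and -3/2 - (1/10)*sqrt(85); poles of order 1, moduli 3/2 - (1/10)*sqrt(85) and 3/2 + (1/10)*sqrt(85).
Denominator factor (β + 6/5): pole of order 1 at -6/5, modulus 6/5.
The radius of convergence is the smallest modulus among the singular points: 3/2 - (1/10)*sqrt(85).

The radius of convergence is 3/2 - (1/10)*sqrt(85).


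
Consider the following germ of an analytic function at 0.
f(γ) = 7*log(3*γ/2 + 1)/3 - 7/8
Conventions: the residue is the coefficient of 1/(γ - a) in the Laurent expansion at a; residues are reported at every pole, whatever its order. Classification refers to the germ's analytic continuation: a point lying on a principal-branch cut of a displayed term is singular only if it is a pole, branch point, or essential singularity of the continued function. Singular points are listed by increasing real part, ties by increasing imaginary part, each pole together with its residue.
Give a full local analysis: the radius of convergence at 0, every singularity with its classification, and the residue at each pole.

Radius of convergence at 0: 2/3.
At -2/3: a logarithmic branch point.

Branch term (7/3)*log(1 - γ/(-2/3)): its argument vanishes at γ = -2/3, a logarithmic branch point, modulus 2/3.
The radius of convergence is the smallest modulus among the singular points: 2/3.


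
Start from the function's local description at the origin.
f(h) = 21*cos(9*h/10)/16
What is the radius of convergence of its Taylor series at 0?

The factor cos(9*h/10) is entire and contributes no finite singular point.
The polynomial part has no poles.
No finite singular points: the Taylor series at 0 converges everywhere.

The radius of convergence is infinite.


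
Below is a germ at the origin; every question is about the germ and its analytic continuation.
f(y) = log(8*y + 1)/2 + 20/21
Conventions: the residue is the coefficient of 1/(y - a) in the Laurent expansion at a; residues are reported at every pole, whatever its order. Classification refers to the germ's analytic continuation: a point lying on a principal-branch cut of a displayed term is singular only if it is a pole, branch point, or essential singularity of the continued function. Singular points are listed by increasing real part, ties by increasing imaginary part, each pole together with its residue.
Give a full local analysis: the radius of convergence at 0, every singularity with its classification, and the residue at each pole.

Branch term (1/2)*log(1 - y/(-1/8)): its argument vanishes at y = -1/8, a logarithmic branch point, modulus 1/8.
The radius of convergence is the smallest modulus among the singular points: 1/8.

Radius of convergence at 0: 1/8.
At -1/8: a logarithmic branch point.


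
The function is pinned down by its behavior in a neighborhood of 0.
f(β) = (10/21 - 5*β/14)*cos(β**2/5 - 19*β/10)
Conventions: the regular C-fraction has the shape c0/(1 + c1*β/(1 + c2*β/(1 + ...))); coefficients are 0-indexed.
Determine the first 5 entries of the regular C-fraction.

Taylor coefficients (expand at 0): a_0 = 10/21, a_1 = -5/14, a_2 = -361/420, a_3 = 1387/1680, a_4 = 57121/504000.
c0 = a_0 = 10/21. Peel one level at a time: if S = 1 + c*β/S' with S'(0) = 1, then c is the β-coefficient of S and S' = c*β/(S - 1).
S_1 = c0/f = 1 + (3/4)*β + (947/400)*β^2 + ...; c1 = 3/4.
S_2 = c1*β/(S_1 - 1) = 1 + (-947/300)*β + (364667/45000)*β^2 + ...; c2 = -947/300.
S_3 = c2*β/(S_2 - 1) = 1 + (364667/142050)*β + (-134505587/107617080)*β^2 + ...; c3 = 364667/142050.
S_4 = c3*β/(S_3 - 1) = 1 + (672527935/1381358596)*β + ...; c4 = 672527935/1381358596.

The regular C-fraction coefficients are [10/21, 3/4, -947/300, 364667/142050, 672527935/1381358596].


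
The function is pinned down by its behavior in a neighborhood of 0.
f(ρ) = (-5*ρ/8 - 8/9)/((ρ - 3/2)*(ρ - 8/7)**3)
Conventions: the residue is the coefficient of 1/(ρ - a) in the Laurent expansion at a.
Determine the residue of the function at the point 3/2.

The residue is -90209/2250.

At the order-1 pole 3/2 set g(ρ) = (ρ - (3/2))*f(ρ) = (-5*ρ/8 - 8/9)/(ρ - 8/7)**3.
Simple pole: residue = g(a) at a = 3/2, which is -90209/2250.


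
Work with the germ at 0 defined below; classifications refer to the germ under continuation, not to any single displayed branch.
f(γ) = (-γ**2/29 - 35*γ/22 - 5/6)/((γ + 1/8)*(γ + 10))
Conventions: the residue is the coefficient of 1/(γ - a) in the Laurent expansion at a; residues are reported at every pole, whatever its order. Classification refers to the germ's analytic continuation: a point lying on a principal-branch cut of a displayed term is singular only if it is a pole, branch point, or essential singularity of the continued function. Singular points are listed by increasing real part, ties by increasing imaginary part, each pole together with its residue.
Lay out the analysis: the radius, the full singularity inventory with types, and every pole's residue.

Denominator factor (γ + 1/8): pole of order 1 at -1/8, modulus 1/8.
Denominator factor (γ + 10): pole of order 1 at -10, modulus 10.
The radius of convergence is the smallest modulus among the singular points: 1/8.
At the order-1 pole -10 set g(γ) = (γ - (-10))*f(γ) = (-γ**2/29 - 35*γ/22 - 5/6)/(γ + 1/8).
Simple pole: residue = g(a) at a = -10, which is -89020/75603.
At the order-1 pole -1/8 set g(γ) = (γ - (-1/8))*f(γ) = (-γ**2/29 - 35*γ/22 - 5/6)/(γ + 10).
Simple pole: residue = g(a) at a = -1/8, which is -38893/604824.
List the singular points by increasing real part (a conjugate pair: the negative imaginary part first).

Radius of convergence at 0: 1/8.
At -10: a pole of order 1; residue -89020/75603.
At -1/8: a pole of order 1; residue -38893/604824.


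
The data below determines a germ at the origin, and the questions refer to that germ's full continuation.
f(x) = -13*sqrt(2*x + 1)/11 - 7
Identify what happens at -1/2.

The point is an algebraic (square-root) branch point.

The term (-13/11)*sqrt(1 - x/(-1/2)) has argument 1 - -1/2/(-1/2) = 0 at -1/2: a square-root (algebraic, two-sheeted) branch point; the remaining terms are analytic or single-valued there.


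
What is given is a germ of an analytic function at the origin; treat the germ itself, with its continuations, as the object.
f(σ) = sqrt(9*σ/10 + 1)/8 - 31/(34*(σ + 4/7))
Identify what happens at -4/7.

The point is a pole of order 1.

The denominator factor σ + 4/7 vanishes at -4/7 and appears to the power 1; the numerator there equals -31/34, nonzero, and no other factor vanishes.
The branch terms are analytic at this point.
Hence a pole whose order is the multiplicity, 1.


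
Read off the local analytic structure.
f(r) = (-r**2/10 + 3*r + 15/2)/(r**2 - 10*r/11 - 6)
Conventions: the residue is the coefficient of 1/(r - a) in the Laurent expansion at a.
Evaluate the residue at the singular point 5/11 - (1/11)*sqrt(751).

The factor r**2 - 10*r/11 - 6 splits as (r - a)(r - a') with a = 5/11 - (1/11)*sqrt(751), a' = 5/11 + (1/11)*sqrt(751). At the order-1 pole a set g(r) = (r - a)*f(r) = [-r**2/10 + 3*r + 15/2] / (r - a').
Simple pole: residue = g(a) at a = 5/11 - (1/11)*sqrt(751), which is 16/11 - (9949/165220)*sqrt(751).

The residue is 16/11 - (9949/165220)*sqrt(751).


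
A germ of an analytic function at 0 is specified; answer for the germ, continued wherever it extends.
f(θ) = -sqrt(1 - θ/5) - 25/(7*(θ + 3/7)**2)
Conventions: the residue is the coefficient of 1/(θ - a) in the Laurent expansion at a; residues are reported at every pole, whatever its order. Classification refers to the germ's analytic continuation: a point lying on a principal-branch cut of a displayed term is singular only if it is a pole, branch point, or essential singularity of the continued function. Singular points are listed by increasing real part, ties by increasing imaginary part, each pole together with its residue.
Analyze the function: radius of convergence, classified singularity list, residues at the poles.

Radius of convergence at 0: 3/7.
At -3/7: a pole of order 2; residue 0.
At 5: an algebraic (square-root) branch point.

Denominator factor (θ + 3/7)^2: pole of order 2 at -3/7, modulus 3/7.
Branch term (-1)*sqrt(1 - θ/(5)): its argument vanishes at θ = 5, a square-root branch point, modulus 5.
The radius of convergence is the smallest modulus among the singular points: 3/7.
The branch term is analytic at -3/7 and contributes nothing to the residue; only the rational part matters.
At the order-2 pole -3/7 set g(θ) = (θ - (-3/7))^2*(rational part) = -25/7.
Order-2 pole: residue = g'(a); g'(-3/7) = 0, so the residue is 0.
List the singular points by increasing real part (a conjugate pair: the negative imaginary part first).


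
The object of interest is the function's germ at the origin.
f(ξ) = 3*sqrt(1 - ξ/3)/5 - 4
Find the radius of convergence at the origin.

The radius of convergence is 3.

Branch term (3/5)*sqrt(1 - ξ/(3)): its argument vanishes at ξ = 3, a square-root branch point, modulus 3.
The radius of convergence is the smallest modulus among the singular points: 3.


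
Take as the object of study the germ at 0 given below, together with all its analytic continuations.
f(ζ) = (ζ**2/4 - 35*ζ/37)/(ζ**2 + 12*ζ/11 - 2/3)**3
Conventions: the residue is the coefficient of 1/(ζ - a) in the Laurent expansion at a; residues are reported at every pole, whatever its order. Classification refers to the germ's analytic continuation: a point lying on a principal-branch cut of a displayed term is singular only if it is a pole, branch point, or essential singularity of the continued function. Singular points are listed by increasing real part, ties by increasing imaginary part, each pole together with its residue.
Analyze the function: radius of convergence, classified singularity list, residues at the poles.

Radius of convergence at 0: -6/11 + (5/33)*sqrt(42).
At -6/11 - (5/33)*sqrt(42): a pole of order 3; residue -(164108307/10152800000)*sqrt(42).
At -6/11 + (5/33)*sqrt(42): a pole of order 3; residue (164108307/10152800000)*sqrt(42).


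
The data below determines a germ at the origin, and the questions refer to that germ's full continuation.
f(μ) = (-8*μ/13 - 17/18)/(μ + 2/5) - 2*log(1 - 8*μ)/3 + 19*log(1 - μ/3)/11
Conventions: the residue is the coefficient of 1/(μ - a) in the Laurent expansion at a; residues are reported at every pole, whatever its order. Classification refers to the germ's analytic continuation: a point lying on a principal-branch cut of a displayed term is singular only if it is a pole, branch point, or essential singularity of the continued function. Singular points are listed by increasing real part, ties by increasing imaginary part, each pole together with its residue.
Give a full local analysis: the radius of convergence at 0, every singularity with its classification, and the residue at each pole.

Radius of convergence at 0: 1/8.
At -2/5: a pole of order 1; residue -817/1170.
At 1/8: a logarithmic branch point.
At 3: a logarithmic branch point.

Denominator factor (μ + 2/5): pole of order 1 at -2/5, modulus 2/5.
Branch term (19/11)*log(1 - μ/(3)): its argument vanishes at μ = 3, a logarithmic branch point, modulus 3.
Branch term (-2/3)*log(1 - μ/(1/8)): its argument vanishes at μ = 1/8, a logarithmic branch point, modulus 1/8.
The radius of convergence is the smallest modulus among the singular points: 1/8.
The branch terms are analytic at -2/5 and contribute nothing to the residue; only the rational part matters.
At the order-1 pole -2/5 set g(μ) = (μ - (-2/5))*(rational part) = -8*μ/13 - 17/18.
Simple pole: residue = g(a) at a = -2/5, which is -817/1170.
List the singular points by increasing real part (a conjugate pair: the negative imaginary part first).


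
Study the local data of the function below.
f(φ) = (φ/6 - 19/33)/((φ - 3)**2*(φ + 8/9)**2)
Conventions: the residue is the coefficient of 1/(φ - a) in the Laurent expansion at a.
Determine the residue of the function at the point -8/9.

At the order-2 pole -8/9 set g(φ) = (φ - (-8/9))^2*f(φ) = (φ/6 - 19/33)/(φ - 3)**2.
Order-2 pole: residue = g'(a); g'(-8/9) = -513/37730, so the residue is -513/37730.

The residue is -513/37730.


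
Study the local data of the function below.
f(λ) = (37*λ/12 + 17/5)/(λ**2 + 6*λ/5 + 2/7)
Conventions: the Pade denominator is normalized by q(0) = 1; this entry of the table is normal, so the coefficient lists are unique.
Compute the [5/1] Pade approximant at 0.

The Pade approximant has numerator coefficients [119/10, -1054907161/373073016, 99491315/31089418, -2644374425/746146032, 916367375/248715344, -4581836875/1492292064]; denominator coefficients [1, 237486039/77723545].

Taylor coefficients needed (expand at 0): a_0 = 119/10, a_1 = -23513/600, a_2 = 122941/1000, a_3 = -11375791/30000, a_4 = 29057931/25000, a_5 = -5331835187/1500000, a_6 = 27152570459/2500000.
Write the denominator as Q(λ) = 1 + q1*λ. Requiring Q*f - P = O(λ^7) with deg P <= 5 kills the coefficients of λ^6..λ^6 in Q*f:
  λ^6: a_6 + q1*a_5 = 0, i.e. 27152570459/2500000 + (-5331835187/1500000)*q1 = 0.
Solving this linear system: q1 = 237486039/77723545.
The numerator is Q*f truncated at degree 5: P0 = a_0 = 119/10; P1 = a_1 + q1*a_0 = -1054907161/373073016; P2 = a_2 + q1*a_1 = 99491315/31089418; P3 = a_3 + q1*a_2 = -2644374425/746146032; P4 = a_4 + q1*a_3 = 916367375/248715344; P5 = a_5 + q1*a_4 = -4581836875/1492292064.


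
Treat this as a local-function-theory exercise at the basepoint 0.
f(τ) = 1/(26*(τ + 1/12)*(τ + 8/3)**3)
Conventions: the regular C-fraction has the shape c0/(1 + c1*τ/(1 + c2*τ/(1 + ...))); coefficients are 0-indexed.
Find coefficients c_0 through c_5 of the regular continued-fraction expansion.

Taylor coefficients (expand at 0): a_0 = 81/3328, a_1 = -8505/26624, a_2 = 410427/106496, a_3 = -39411927/851968, a_4 = 7567188399/13631488, a_5 = -726450499647/109051904.
c0 = a_0 = 81/3328. Peel one level at a time: if S = 1 + c*τ/S' with S'(0) = 1, then c is the τ-coefficient of S and S' = c*τ/(S - 1).
S_1 = c0/f = 1 + (105/8)*τ + (891/64)*τ^2 + ...; c1 = 105/8.
S_2 = c1*τ/(S_1 - 1) = 1 + (-297/280)*τ + (28827/39200)*τ^2 + ...; c2 = -297/280.
S_3 = c2*τ/(S_2 - 1) = 1 + (3203/4620)*τ + (6241/69696)*τ^2 + ...; c3 = 3203/4620.
S_4 = c3*τ/(S_3 - 1) = 1 + (-218435/1691184)*τ + (105185115/2626357504)*τ^2 + ...; c4 = -218435/1691184.
S_5 = c4*τ/(S_4 - 1) = 1 + (99174537/319838768)*τ + ...; c5 = 99174537/319838768.

The regular C-fraction coefficients are [81/3328, 105/8, -297/280, 3203/4620, -218435/1691184, 99174537/319838768].
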